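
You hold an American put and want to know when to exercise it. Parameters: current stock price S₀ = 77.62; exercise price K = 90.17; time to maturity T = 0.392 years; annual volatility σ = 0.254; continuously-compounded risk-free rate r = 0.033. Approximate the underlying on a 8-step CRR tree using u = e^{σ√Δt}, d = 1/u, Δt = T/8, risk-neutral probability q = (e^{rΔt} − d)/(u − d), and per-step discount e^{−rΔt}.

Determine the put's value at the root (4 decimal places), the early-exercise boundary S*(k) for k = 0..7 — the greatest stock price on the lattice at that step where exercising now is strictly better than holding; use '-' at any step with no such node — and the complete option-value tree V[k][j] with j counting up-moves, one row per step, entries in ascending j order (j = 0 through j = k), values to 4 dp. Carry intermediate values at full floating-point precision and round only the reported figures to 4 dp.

params: Δt=0.04900 u=1.05784 d=0.94533 q=0.50033 e^(-rΔt)=0.99838
t_8 payoffs: 40.6675 34.7759 28.1830 20.8055 12.5500 3.3119 0.0000 0.0000 0.0000
t_7: node(7,0) S=52.3655 payoff=37.8045 vs cont=37.6588 → 37.8045 [stop]  node(7,1) S=58.5979 payoff=31.5721 vs cont=31.4264 → 31.5721 [stop]  node(7,2) S=65.5720 payoff=24.5980 vs cont=24.4523 → 24.5980 [stop]  node(7,3) S=73.3762 payoff=16.7938 vs cont=16.6481 → 16.7938 [stop]  node(7,4) S=82.1092 payoff=8.0608 vs cont=7.9151 → 8.0608 [stop]  node(7,5) S=91.8816 payoff=0.0000 vs cont=1.6522 → 1.6522 [wait]  node(7,6) S=102.8171 payoff=0.0000 vs cont=0.0000 → 0.0000 [wait]  node(7,7) S=115.0541 payoff=0.0000 vs cont=0.0000 → 0.0000 [wait]  ⇒ S*(7)=82.1092
t_6: node(6,0) S=55.3941 payoff=34.7759 vs cont=34.6302 → 34.7759 [stop]  node(6,1) S=61.9870 payoff=28.1830 vs cont=28.0374 → 28.1830 [stop]  node(6,2) S=69.3645 payoff=20.8055 vs cont=20.6599 → 20.8055 [stop]  node(6,3) S=77.6200 payoff=12.5500 vs cont=12.4043 → 12.5500 [stop]  node(6,4) S=86.8581 payoff=3.3119 vs cont=4.8465 → 4.8465 [wait]  node(6,5) S=97.1957 payoff=0.0000 vs cont=0.8242 → 0.8242 [wait]  node(6,6) S=108.7636 payoff=0.0000 vs cont=0.0000 → 0.0000 [wait]  ⇒ S*(6)=77.6200
t_5: node(5,0) S=58.5979 payoff=31.5721 vs cont=31.4264 → 31.5721 [stop]  node(5,1) S=65.5720 payoff=24.5980 vs cont=24.4523 → 24.5980 [stop]  node(5,2) S=73.3762 payoff=16.7938 vs cont=16.6481 → 16.7938 [stop]  node(5,3) S=82.1092 payoff=8.0608 vs cont=8.6817 → 8.6817 [wait]  node(5,4) S=91.8816 payoff=0.0000 vs cont=2.8294 → 2.8294 [wait]  node(5,5) S=102.8171 payoff=0.0000 vs cont=0.4112 → 0.4112 [wait]  ⇒ S*(5)=73.3762
t_4: node(4,0) S=61.9870 payoff=28.1830 vs cont=28.0374 → 28.1830 [stop]  node(4,1) S=69.3645 payoff=20.8055 vs cont=20.6599 → 20.8055 [stop]  node(4,2) S=77.6200 payoff=12.5500 vs cont=12.7145 → 12.7145 [wait]  node(4,3) S=86.8581 payoff=3.3119 vs cont=5.7443 → 5.7443 [wait]  node(4,4) S=97.1957 payoff=0.0000 vs cont=1.6169 → 1.6169 [wait]  ⇒ S*(4)=69.3645
t_3: node(3,0) S=65.5720 payoff=24.5980 vs cont=24.4523 → 24.5980 [stop]  node(3,1) S=73.3762 payoff=16.7938 vs cont=16.7302 → 16.7938 [stop]  node(3,2) S=82.1092 payoff=8.0608 vs cont=9.2122 → 9.2122 [wait]  node(3,3) S=91.8816 payoff=0.0000 vs cont=3.6733 → 3.6733 [wait]  ⇒ S*(3)=73.3762
t_2: node(2,0) S=69.3645 payoff=20.8055 vs cont=20.6599 → 20.8055 [stop]  node(2,1) S=77.6200 payoff=12.5500 vs cont=12.9795 → 12.9795 [wait]  node(2,2) S=86.8581 payoff=3.3119 vs cont=6.4305 → 6.4305 [wait]  ⇒ S*(2)=69.3645
t_1: node(1,0) S=73.3762 payoff=16.7938 vs cont=16.8626 → 16.8626 [wait]  node(1,1) S=82.1092 payoff=8.0608 vs cont=9.6871 → 9.6871 [wait]  ⇒ S*(1)=-
t_0: node(0,0) S=77.6200 payoff=12.5500 vs cont=13.2511 → 13.2511 [wait]  ⇒ S*(0)=-

price = 13.2511
boundary = - - 69.3645 73.3762 69.3645 73.3762 77.6200 82.1092
tree:
13.2511
16.8626 9.6871
20.8055 12.9795 6.4305
24.5980 16.7938 9.2122 3.6733
28.1830 20.8055 12.7145 5.7443 1.6169
31.5721 24.5980 16.7938 8.6817 2.8294 0.4112
34.7759 28.1830 20.8055 12.5500 4.8465 0.8242 0.0000
37.8045 31.5721 24.5980 16.7938 8.0608 1.6522 0.0000 0.0000
40.6675 34.7759 28.1830 20.8055 12.5500 3.3119 0.0000 0.0000 0.0000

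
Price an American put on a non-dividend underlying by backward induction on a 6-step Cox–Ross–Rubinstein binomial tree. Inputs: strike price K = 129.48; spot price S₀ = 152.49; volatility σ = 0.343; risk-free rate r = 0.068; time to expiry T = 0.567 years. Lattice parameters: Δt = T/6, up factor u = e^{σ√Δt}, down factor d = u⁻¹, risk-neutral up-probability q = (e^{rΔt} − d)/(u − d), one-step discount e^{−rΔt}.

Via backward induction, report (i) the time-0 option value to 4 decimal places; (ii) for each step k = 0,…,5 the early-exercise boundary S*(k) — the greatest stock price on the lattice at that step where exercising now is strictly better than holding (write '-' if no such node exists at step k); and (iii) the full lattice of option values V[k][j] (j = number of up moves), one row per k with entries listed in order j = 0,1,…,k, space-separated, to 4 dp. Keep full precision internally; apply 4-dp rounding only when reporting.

price = 4.7848
boundary = - - - - 100.0164 111.1383
tree:
4.7848
7.8957 1.7866
12.7040 3.2681 0.3524
19.7813 5.9064 0.7154 0.0000
29.4636 10.5125 1.4521 0.0000 0.0000
39.4725 18.3417 2.9475 0.0000 0.0000 0.0000
48.4797 29.4636 5.9830 0.0000 0.0000 0.0000 0.0000

params: Δt=0.09450 u=1.11120 d=0.89993 q=0.50418 e^(-rΔt)=0.99359
t_6 payoffs: 48.4797 29.4636 5.9830 0.0000 0.0000 0.0000 0.0000
t_5: node(5,0) S=90.0075 payoff=39.4725 vs cont=38.6431 → 39.4725 [stop]  node(5,1) S=111.1383 payoff=18.3417 vs cont=17.5123 → 18.3417 [stop]  node(5,2) S=137.2299 payoff=0.0000 vs cont=2.9475 → 2.9475 [wait]  node(5,3) S=169.4470 payoff=0.0000 vs cont=0.0000 → 0.0000 [wait]  node(5,4) S=209.2275 payoff=0.0000 vs cont=0.0000 → 0.0000 [wait]  node(5,5) S=258.3473 payoff=0.0000 vs cont=0.0000 → 0.0000 [wait]  ⇒ S*(5)=111.1383
t_4: node(4,0) S=100.0164 payoff=29.4636 vs cont=28.6342 → 29.4636 [stop]  node(4,1) S=123.4970 payoff=5.9830 vs cont=10.5125 → 10.5125 [wait]  node(4,2) S=152.4900 payoff=0.0000 vs cont=1.4521 → 1.4521 [wait]  node(4,3) S=188.2896 payoff=0.0000 vs cont=0.0000 → 0.0000 [wait]  node(4,4) S=232.4938 payoff=0.0000 vs cont=0.0000 → 0.0000 [wait]  ⇒ S*(4)=100.0164
t_3: node(3,0) S=111.1383 payoff=18.3417 vs cont=19.7813 → 19.7813 [wait]  node(3,1) S=137.2299 payoff=0.0000 vs cont=5.9064 → 5.9064 [wait]  node(3,2) S=169.4470 payoff=0.0000 vs cont=0.7154 → 0.7154 [wait]  node(3,3) S=209.2275 payoff=0.0000 vs cont=0.0000 → 0.0000 [wait]  ⇒ S*(3)=-
t_2: node(2,0) S=123.4970 payoff=5.9830 vs cont=12.7040 → 12.7040 [wait]  node(2,1) S=152.4900 payoff=0.0000 vs cont=3.2681 → 3.2681 [wait]  node(2,2) S=188.2896 payoff=0.0000 vs cont=0.3524 → 0.3524 [wait]  ⇒ S*(2)=-
t_1: node(1,0) S=137.2299 payoff=0.0000 vs cont=7.8957 → 7.8957 [wait]  node(1,1) S=169.4470 payoff=0.0000 vs cont=1.7866 → 1.7866 [wait]  ⇒ S*(1)=-
t_0: node(0,0) S=152.4900 payoff=0.0000 vs cont=4.7848 → 4.7848 [wait]  ⇒ S*(0)=-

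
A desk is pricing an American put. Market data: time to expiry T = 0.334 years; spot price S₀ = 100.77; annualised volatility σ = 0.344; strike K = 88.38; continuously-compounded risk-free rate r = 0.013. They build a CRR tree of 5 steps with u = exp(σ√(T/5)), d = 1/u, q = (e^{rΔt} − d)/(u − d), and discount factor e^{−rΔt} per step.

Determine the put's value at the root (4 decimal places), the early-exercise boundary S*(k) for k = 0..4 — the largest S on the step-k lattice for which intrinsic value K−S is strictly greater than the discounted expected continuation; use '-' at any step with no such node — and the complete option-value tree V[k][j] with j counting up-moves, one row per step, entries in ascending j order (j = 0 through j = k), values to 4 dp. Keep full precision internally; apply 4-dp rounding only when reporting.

Δt=0.06680, u=1.09298, d=0.91493, q=0.48267, disc=e^(-rΔt)=0.99913
k=5 terminal: V=max(K-S,0) → 23.7748 11.2021 0.0000 0.0000 0.0000 0.0000
k=4: j=0 S=70.6123 intr=17.7677 cont=17.6910 V=17.7677[EX]; j=1 S=84.3540 intr=4.0260 cont=5.7902 V=5.7902[hold]; j=2 S=100.7700 intr=0.0000 cont=0.0000 V=0.0000[hold]; j=3 S=120.3807 intr=0.0000 cont=0.0000 V=0.0000[hold]; j=4 S=143.8078 intr=0.0000 cont=0.0000 V=0.0000[hold]  S*(4)=70.6123
k=3: j=0 S=77.1779 intr=11.2021 cont=11.9762 V=11.9762[hold]; j=1 S=92.1974 intr=0.0000 cont=2.9929 V=2.9929[hold]; j=2 S=110.1397 intr=0.0000 cont=0.0000 V=0.0000[hold]; j=3 S=131.5738 intr=0.0000 cont=0.0000 V=0.0000[hold]  S*(3)=-
k=2: j=0 S=84.3540 intr=4.0260 cont=7.6336 V=7.6336[hold]; j=1 S=100.7700 intr=0.0000 cont=1.5470 V=1.5470[hold]; j=2 S=120.3807 intr=0.0000 cont=0.0000 V=0.0000[hold]  S*(2)=-
k=1: j=0 S=92.1974 intr=0.0000 cont=4.6917 V=4.6917[hold]; j=1 S=110.1397 intr=0.0000 cont=0.7996 V=0.7996[hold]  S*(1)=-
k=0: j=0 S=100.7700 intr=0.0000 cont=2.8107 V=2.8107[hold]  S*(0)=-

price = 2.8107
boundary = - - - - 70.6123
tree:
2.8107
4.6917 0.7996
7.6336 1.5470 0.0000
11.9762 2.9929 0.0000 0.0000
17.7677 5.7902 0.0000 0.0000 0.0000
23.7748 11.2021 0.0000 0.0000 0.0000 0.0000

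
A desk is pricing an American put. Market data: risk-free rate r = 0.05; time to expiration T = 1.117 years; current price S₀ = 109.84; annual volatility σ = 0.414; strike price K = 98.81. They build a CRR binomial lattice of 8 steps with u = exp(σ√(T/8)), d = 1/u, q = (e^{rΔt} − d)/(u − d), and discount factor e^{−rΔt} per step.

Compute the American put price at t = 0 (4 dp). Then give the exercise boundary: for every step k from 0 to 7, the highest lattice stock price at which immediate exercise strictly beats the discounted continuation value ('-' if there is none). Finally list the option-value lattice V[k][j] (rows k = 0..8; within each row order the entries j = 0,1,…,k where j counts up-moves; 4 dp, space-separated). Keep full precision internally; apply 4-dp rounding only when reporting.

price = 11.2555
boundary = - - - - 59.1595 50.6804 59.1595 69.0571
tree:
11.2555
16.1906 6.1562
22.6121 9.5777 2.5970
30.5240 14.5029 4.4646 0.6432
39.6505 21.2342 7.5351 1.2551 0.0000
48.1296 29.8007 12.4072 2.4492 0.0000 0.0000
55.3934 39.6505 19.7291 4.7793 0.0000 0.0000 0.0000
61.6161 48.1296 29.7529 9.3263 0.0000 0.0000 0.0000 0.0000
66.9469 55.3934 39.6505 18.1994 0.0000 0.0000 0.0000 0.0000 0.0000

params: Δt=0.13962 u=1.16730 d=0.85667 q=0.48396 e^(-rΔt)=0.99304
t_8 payoffs: 66.9469 55.3934 39.6505 18.1994 0.0000 0.0000 0.0000 0.0000 0.0000
t_7: node(7,0) S=37.1939 payoff=61.6161 vs cont=60.9287 → 61.6161 [stop]  node(7,1) S=50.6804 payoff=48.1296 vs cont=47.4422 → 48.1296 [stop]  node(7,2) S=69.0571 payoff=29.7529 vs cont=29.0655 → 29.7529 [stop]  node(7,3) S=94.0971 payoff=4.7129 vs cont=9.3263 → 9.3263 [wait]  node(7,4) S=128.2167 payoff=0.0000 vs cont=0.0000 → 0.0000 [wait]  node(7,5) S=174.7080 payoff=0.0000 vs cont=0.0000 → 0.0000 [wait]  node(7,6) S=238.0569 payoff=0.0000 vs cont=0.0000 → 0.0000 [wait]  node(7,7) S=324.3762 payoff=0.0000 vs cont=0.0000 → 0.0000 [wait]  ⇒ S*(7)=69.0571
t_6: node(6,0) S=43.4166 payoff=55.3934 vs cont=54.7059 → 55.3934 [stop]  node(6,1) S=59.1595 payoff=39.6505 vs cont=38.9631 → 39.6505 [stop]  node(6,2) S=80.6106 payoff=18.1994 vs cont=19.7291 → 19.7291 [wait]  node(6,3) S=109.8400 payoff=0.0000 vs cont=4.7793 → 4.7793 [wait]  node(6,4) S=149.6679 payoff=0.0000 vs cont=0.0000 → 0.0000 [wait]  node(6,5) S=203.9373 payoff=0.0000 vs cont=0.0000 → 0.0000 [wait]  node(6,6) S=277.8849 payoff=0.0000 vs cont=0.0000 → 0.0000 [wait]  ⇒ S*(6)=59.1595
t_5: node(5,0) S=50.6804 payoff=48.1296 vs cont=47.4422 → 48.1296 [stop]  node(5,1) S=69.0571 payoff=29.7529 vs cont=29.8007 → 29.8007 [wait]  node(5,2) S=94.0971 payoff=4.7129 vs cont=12.4072 → 12.4072 [wait]  node(5,3) S=128.2167 payoff=0.0000 vs cont=2.4492 → 2.4492 [wait]  node(5,4) S=174.7080 payoff=0.0000 vs cont=0.0000 → 0.0000 [wait]  node(5,5) S=238.0569 payoff=0.0000 vs cont=0.0000 → 0.0000 [wait]  ⇒ S*(5)=50.6804
t_4: node(4,0) S=59.1595 payoff=39.6505 vs cont=38.9861 → 39.6505 [stop]  node(4,1) S=80.6106 payoff=18.1994 vs cont=21.2342 → 21.2342 [wait]  node(4,2) S=109.8400 payoff=0.0000 vs cont=7.5351 → 7.5351 [wait]  node(4,3) S=149.6679 payoff=0.0000 vs cont=1.2551 → 1.2551 [wait]  node(4,4) S=203.9373 payoff=0.0000 vs cont=0.0000 → 0.0000 [wait]  ⇒ S*(4)=59.1595
t_3: node(3,0) S=69.0571 payoff=29.7529 vs cont=30.5240 → 30.5240 [wait]  node(3,1) S=94.0971 payoff=4.7129 vs cont=14.5029 → 14.5029 [wait]  node(3,2) S=128.2167 payoff=0.0000 vs cont=4.4646 → 4.4646 [wait]  node(3,3) S=174.7080 payoff=0.0000 vs cont=0.6432 → 0.6432 [wait]  ⇒ S*(3)=-
t_2: node(2,0) S=80.6106 payoff=18.1994 vs cont=22.6121 → 22.6121 [wait]  node(2,1) S=109.8400 payoff=0.0000 vs cont=9.5777 → 9.5777 [wait]  node(2,2) S=149.6679 payoff=0.0000 vs cont=2.5970 → 2.5970 [wait]  ⇒ S*(2)=-
t_1: node(1,0) S=94.0971 payoff=4.7129 vs cont=16.1906 → 16.1906 [wait]  node(1,1) S=128.2167 payoff=0.0000 vs cont=6.1562 → 6.1562 [wait]  ⇒ S*(1)=-
t_0: node(0,0) S=109.8400 payoff=0.0000 vs cont=11.2555 → 11.2555 [wait]  ⇒ S*(0)=-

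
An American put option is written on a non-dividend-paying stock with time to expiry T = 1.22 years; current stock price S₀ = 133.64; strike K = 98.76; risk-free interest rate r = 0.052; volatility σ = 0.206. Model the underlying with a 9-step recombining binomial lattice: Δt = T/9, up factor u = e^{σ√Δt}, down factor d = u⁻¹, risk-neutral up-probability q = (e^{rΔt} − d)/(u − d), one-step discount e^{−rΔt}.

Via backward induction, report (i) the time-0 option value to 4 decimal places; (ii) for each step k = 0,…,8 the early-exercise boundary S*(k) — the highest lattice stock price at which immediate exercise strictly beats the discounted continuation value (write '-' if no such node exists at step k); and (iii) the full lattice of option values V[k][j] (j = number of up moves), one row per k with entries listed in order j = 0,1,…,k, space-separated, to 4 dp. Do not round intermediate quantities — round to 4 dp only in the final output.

price = 0.6385
boundary = - - - - - - 84.7818 78.5893 84.7818
tree:
0.6385
1.1339 0.2035
1.9783 0.3931 0.0365
3.3785 0.7514 0.0777 0.0000
5.6203 1.4168 0.1657 0.0000 0.0000
9.0491 2.6261 0.3532 0.0000 0.0000 0.0000
13.9782 4.7576 0.7531 0.0000 0.0000 0.0000 0.0000
20.1707 8.3498 1.6055 0.0000 0.0000 0.0000 0.0000 0.0000
25.9108 13.9782 3.4230 0.0000 0.0000 0.0000 0.0000 0.0000 0.0000
31.2317 20.1707 7.2978 0.0000 0.0000 0.0000 0.0000 0.0000 0.0000 0.0000

Δt=0.13556  u=1.07880  d=0.92696  q=0.52764  discount=0.99298
step 9 (expiry): payoffs max(K−S,0) = 31.2317 20.1707 7.2978 0.0000 0.0000 0.0000 0.0000 0.0000 0.0000 0.0000
step 8: (k=8,j=0): S=72.8492, (K−S)⁺=25.9108, hold=25.2171 ⇒ V=25.9108 exercise | (k=8,j=1): S=84.7818, (K−S)⁺=13.9782, hold=13.2845 ⇒ V=13.9782 exercise | (k=8,j=2): S=98.6690, (K−S)⁺=0.0910, hold=3.4230 ⇒ V=3.4230 continue | (k=8,j=3): S=114.8308, (K−S)⁺=0.0000, hold=0.0000 ⇒ V=0.0000 continue | (k=8,j=4): S=133.6400, (K−S)⁺=0.0000, hold=0.0000 ⇒ V=0.0000 continue | (k=8,j=5): S=155.5301, (K−S)⁺=0.0000, hold=0.0000 ⇒ V=0.0000 continue | (k=8,j=6): S=181.0058, (K−S)⁺=0.0000, hold=0.0000 ⇒ V=0.0000 continue | (k=8,j=7): S=210.6543, (K−S)⁺=0.0000, hold=0.0000 ⇒ V=0.0000 continue | (k=8,j=8): S=245.1593, (K−S)⁺=0.0000, hold=0.0000 ⇒ V=0.0000 continue  boundary S*=84.7818
step 7: (k=7,j=0): S=78.5893, (K−S)⁺=20.1707, hold=19.4770 ⇒ V=20.1707 exercise | (k=7,j=1): S=91.4622, (K−S)⁺=7.2978, hold=8.3498 ⇒ V=8.3498 continue | (k=7,j=2): S=106.4436, (K−S)⁺=0.0000, hold=1.6055 ⇒ V=1.6055 continue | (k=7,j=3): S=123.8789, (K−S)⁺=0.0000, hold=0.0000 ⇒ V=0.0000 continue | (k=7,j=4): S=144.1702, (K−S)⁺=0.0000, hold=0.0000 ⇒ V=0.0000 continue | (k=7,j=5): S=167.7851, (K−S)⁺=0.0000, hold=0.0000 ⇒ V=0.0000 continue | (k=7,j=6): S=195.2681, (K−S)⁺=0.0000, hold=0.0000 ⇒ V=0.0000 continue | (k=7,j=7): S=227.2529, (K−S)⁺=0.0000, hold=0.0000 ⇒ V=0.0000 continue  boundary S*=78.5893
step 6: (k=6,j=0): S=84.7818, (K−S)⁺=13.9782, hold=13.8357 ⇒ V=13.9782 exercise | (k=6,j=1): S=98.6690, (K−S)⁺=0.0910, hold=4.7576 ⇒ V=4.7576 continue | (k=6,j=2): S=114.8308, (K−S)⁺=0.0000, hold=0.7531 ⇒ V=0.7531 continue | (k=6,j=3): S=133.6400, (K−S)⁺=0.0000, hold=0.0000 ⇒ V=0.0000 continue | (k=6,j=4): S=155.5301, (K−S)⁺=0.0000, hold=0.0000 ⇒ V=0.0000 continue | (k=6,j=5): S=181.0058, (K−S)⁺=0.0000, hold=0.0000 ⇒ V=0.0000 continue | (k=6,j=6): S=210.6543, (K−S)⁺=0.0000, hold=0.0000 ⇒ V=0.0000 continue  boundary S*=84.7818
step 5: (k=5,j=0): S=91.4622, (K−S)⁺=7.2978, hold=9.0491 ⇒ V=9.0491 continue | (k=5,j=1): S=106.4436, (K−S)⁺=0.0000, hold=2.6261 ⇒ V=2.6261 continue | (k=5,j=2): S=123.8789, (K−S)⁺=0.0000, hold=0.3532 ⇒ V=0.3532 continue | (k=5,j=3): S=144.1702, (K−S)⁺=0.0000, hold=0.0000 ⇒ V=0.0000 continue | (k=5,j=4): S=167.7851, (K−S)⁺=0.0000, hold=0.0000 ⇒ V=0.0000 continue | (k=5,j=5): S=195.2681, (K−S)⁺=0.0000, hold=0.0000 ⇒ V=0.0000 continue  boundary S*=-
step 4: (k=4,j=0): S=98.6690, (K−S)⁺=0.0910, hold=5.6203 ⇒ V=5.6203 continue | (k=4,j=1): S=114.8308, (K−S)⁺=0.0000, hold=1.4168 ⇒ V=1.4168 continue | (k=4,j=2): S=133.6400, (K−S)⁺=0.0000, hold=0.1657 ⇒ V=0.1657 continue | (k=4,j=3): S=155.5301, (K−S)⁺=0.0000, hold=0.0000 ⇒ V=0.0000 continue | (k=4,j=4): S=181.0058, (K−S)⁺=0.0000, hold=0.0000 ⇒ V=0.0000 continue  boundary S*=-
step 3: (k=3,j=0): S=106.4436, (K−S)⁺=0.0000, hold=3.3785 ⇒ V=3.3785 continue | (k=3,j=1): S=123.8789, (K−S)⁺=0.0000, hold=0.7514 ⇒ V=0.7514 continue | (k=3,j=2): S=144.1702, (K−S)⁺=0.0000, hold=0.0777 ⇒ V=0.0777 continue | (k=3,j=3): S=167.7851, (K−S)⁺=0.0000, hold=0.0000 ⇒ V=0.0000 continue  boundary S*=-
step 2: (k=2,j=0): S=114.8308, (K−S)⁺=0.0000, hold=1.9783 ⇒ V=1.9783 continue | (k=2,j=1): S=133.6400, (K−S)⁺=0.0000, hold=0.3931 ⇒ V=0.3931 continue | (k=2,j=2): S=155.5301, (K−S)⁺=0.0000, hold=0.0365 ⇒ V=0.0365 continue  boundary S*=-
step 1: (k=1,j=0): S=123.8789, (K−S)⁺=0.0000, hold=1.1339 ⇒ V=1.1339 continue | (k=1,j=1): S=144.1702, (K−S)⁺=0.0000, hold=0.2035 ⇒ V=0.2035 continue  boundary S*=-
step 0: (k=0,j=0): S=133.6400, (K−S)⁺=0.0000, hold=0.6385 ⇒ V=0.6385 continue  boundary S*=-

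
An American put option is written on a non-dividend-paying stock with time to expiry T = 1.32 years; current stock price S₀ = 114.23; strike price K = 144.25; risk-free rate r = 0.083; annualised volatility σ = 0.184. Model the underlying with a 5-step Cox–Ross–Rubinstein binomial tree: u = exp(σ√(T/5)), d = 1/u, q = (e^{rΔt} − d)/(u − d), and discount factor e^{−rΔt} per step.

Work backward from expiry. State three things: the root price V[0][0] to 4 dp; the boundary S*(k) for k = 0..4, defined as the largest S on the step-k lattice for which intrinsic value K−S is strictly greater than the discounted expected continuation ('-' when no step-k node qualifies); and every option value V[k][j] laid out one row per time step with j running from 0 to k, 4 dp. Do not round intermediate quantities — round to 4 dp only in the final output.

Δt=0.26400, u=1.09915, d=0.90979, q=0.59337, disc=e^(-rΔt)=0.97833
k=5 terminal: V=max(K-S,0) → 73.0488 58.2290 40.3246 18.6936 0.0000 0.0000
k=4: j=0 S=78.2611 intr=65.9889 cont=62.8625 V=65.9889[EX]; j=1 S=94.5503 intr=49.6997 cont=46.5733 V=49.6997[EX]; j=2 S=114.2300 intr=30.0200 cont=26.8936 V=30.0200[EX]; j=3 S=138.0058 intr=6.2442 cont=7.4366 V=7.4366[hold]; j=4 S=166.7303 intr=0.0000 cont=0.0000 V=0.0000[hold]  S*(4)=114.2300
k=3: j=0 S=86.0210 intr=58.2290 cont=55.1026 V=58.2290[EX]; j=1 S=103.9254 intr=40.3246 cont=37.1982 V=40.3246[EX]; j=2 S=125.5564 intr=18.6936 cont=16.2594 V=18.6936[EX]; j=3 S=151.6897 intr=0.0000 cont=2.9584 V=2.9584[hold]  S*(3)=125.5564
k=2: j=0 S=94.5503 intr=49.6997 cont=46.5733 V=49.6997[EX]; j=1 S=114.2300 intr=30.0200 cont=26.8936 V=30.0200[EX]; j=2 S=138.0058 intr=6.2442 cont=9.1539 V=9.1539[hold]  S*(2)=114.2300
k=1: j=0 S=103.9254 intr=40.3246 cont=37.1982 V=40.3246[EX]; j=1 S=125.5564 intr=18.6936 cont=17.2563 V=18.6936[EX]  S*(1)=125.5564
k=0: j=0 S=114.2300 intr=30.0200 cont=26.8936 V=30.0200[EX]  S*(0)=114.2300

price = 30.0200
boundary = 114.2300 125.5564 114.2300 125.5564 114.2300
tree:
30.0200
40.3246 18.6936
49.6997 30.0200 9.1539
58.2290 40.3246 18.6936 2.9584
65.9889 49.6997 30.0200 7.4366 0.0000
73.0488 58.2290 40.3246 18.6936 0.0000 0.0000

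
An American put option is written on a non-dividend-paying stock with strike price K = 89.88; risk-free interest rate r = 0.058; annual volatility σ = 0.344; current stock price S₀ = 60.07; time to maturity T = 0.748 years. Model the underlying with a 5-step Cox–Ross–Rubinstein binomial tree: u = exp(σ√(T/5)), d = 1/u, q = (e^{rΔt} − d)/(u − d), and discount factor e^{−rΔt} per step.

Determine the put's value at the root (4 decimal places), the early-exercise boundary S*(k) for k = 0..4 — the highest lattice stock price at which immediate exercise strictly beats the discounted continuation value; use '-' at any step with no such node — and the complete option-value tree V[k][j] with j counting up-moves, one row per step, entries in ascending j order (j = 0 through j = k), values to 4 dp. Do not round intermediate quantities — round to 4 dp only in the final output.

price = 29.8100
boundary = 60.0700 52.5864 60.0700 68.6186 78.3837
tree:
29.8100
37.2936 21.4359
43.8449 29.8100 13.4169
49.5800 37.2936 21.2614 5.7888
54.6006 43.8449 29.8100 11.4963 0.1694
58.9958 49.5800 37.2936 21.2614 0.3415 0.0000

Δt=0.14960, u=1.14231, d=0.87542, q=0.49944, disc=e^(-rΔt)=0.99136
k=5 terminal: V=max(K-S,0) → 58.9958 49.5800 37.2936 21.2614 0.3415 0.0000
k=4: j=0 S=35.2794 intr=54.6006 cont=53.8241 V=54.6006[EX]; j=1 S=46.0351 intr=43.8449 cont=43.0684 V=43.8449[EX]; j=2 S=60.0700 intr=29.8100 cont=29.0335 V=29.8100[EX]; j=3 S=78.3837 intr=11.4963 cont=10.7198 V=11.4963[EX]; j=4 S=102.2808 intr=0.0000 cont=0.1694 V=0.1694[hold]  S*(4)=78.3837
k=3: j=0 S=40.3000 intr=49.5800 cont=48.8035 V=49.5800[EX]; j=1 S=52.5864 intr=37.2936 cont=36.5171 V=37.2936[EX]; j=2 S=68.6186 intr=21.2614 cont=20.4849 V=21.2614[EX]; j=3 S=89.5385 intr=0.3415 cont=5.7888 V=5.7888[hold]  S*(3)=68.6186
k=2: j=0 S=46.0351 intr=43.8449 cont=43.0684 V=43.8449[EX]; j=1 S=60.0700 intr=29.8100 cont=29.0335 V=29.8100[EX]; j=2 S=78.3837 intr=11.4963 cont=13.4169 V=13.4169[hold]  S*(2)=60.0700
k=1: j=0 S=52.5864 intr=37.2936 cont=36.5171 V=37.2936[EX]; j=1 S=68.6186 intr=21.2614 cont=21.4359 V=21.4359[hold]  S*(1)=52.5864
k=0: j=0 S=60.0700 intr=29.8100 cont=29.1199 V=29.8100[EX]  S*(0)=60.0700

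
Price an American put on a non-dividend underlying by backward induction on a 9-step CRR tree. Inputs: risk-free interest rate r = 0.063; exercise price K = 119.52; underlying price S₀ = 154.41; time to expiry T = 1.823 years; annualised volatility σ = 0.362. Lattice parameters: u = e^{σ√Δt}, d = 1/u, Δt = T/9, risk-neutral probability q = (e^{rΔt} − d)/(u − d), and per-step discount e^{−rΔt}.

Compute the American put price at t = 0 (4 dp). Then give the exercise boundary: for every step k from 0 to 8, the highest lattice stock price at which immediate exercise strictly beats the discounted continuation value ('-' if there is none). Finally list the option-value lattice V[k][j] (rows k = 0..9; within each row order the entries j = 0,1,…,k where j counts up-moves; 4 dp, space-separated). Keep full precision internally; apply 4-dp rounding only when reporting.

price = 8.6717
boundary = - - - - 80.4730 68.3745 80.4730 68.3745 80.4730
tree:
8.6717
13.1961 4.3452
19.5630 7.1334 1.6532
28.1318 11.4500 2.9764 0.3651
39.0470 17.8799 5.2789 0.7376 0.0000
51.1455 26.9872 9.1819 1.4899 0.0000 0.0000
61.4251 39.0470 15.5548 3.0096 0.0000 0.0000 0.0000
70.1593 51.1455 25.3755 6.0796 0.0000 0.0000 0.0000 0.0000
77.5803 61.4251 39.0470 12.2809 0.0000 0.0000 0.0000 0.0000 0.0000
83.8856 70.1593 51.1455 24.8077 0.0000 0.0000 0.0000 0.0000 0.0000 0.0000

params: Δt=0.20256 u=1.17695 d=0.84966 q=0.49860 e^(-rΔt)=0.98732
t_9 payoffs: 83.8856 70.1593 51.1455 24.8077 0.0000 0.0000 0.0000 0.0000 0.0000 0.0000
t_8: node(8,0) S=41.9397 payoff=77.5803 vs cont=76.0648 → 77.5803 [stop]  node(8,1) S=58.0949 payoff=61.4251 vs cont=59.9096 → 61.4251 [stop]  node(8,2) S=80.4730 payoff=39.0470 vs cont=37.5315 → 39.0470 [stop]  node(8,3) S=111.4713 payoff=8.0487 vs cont=12.2809 → 12.2809 [wait]  node(8,4) S=154.4100 payoff=0.0000 vs cont=0.0000 → 0.0000 [wait]  node(8,5) S=213.8888 payoff=0.0000 vs cont=0.0000 → 0.0000 [wait]  node(8,6) S=296.2788 payoff=0.0000 vs cont=0.0000 → 0.0000 [wait]  node(8,7) S=410.4054 payoff=0.0000 vs cont=0.0000 → 0.0000 [wait]  node(8,8) S=568.4937 payoff=0.0000 vs cont=0.0000 → 0.0000 [wait]  ⇒ S*(8)=80.4730
t_7: node(7,0) S=49.3607 payoff=70.1593 vs cont=68.6438 → 70.1593 [stop]  node(7,1) S=68.3745 payoff=51.1455 vs cont=49.6300 → 51.1455 [stop]  node(7,2) S=94.7123 payoff=24.8077 vs cont=25.3755 → 25.3755 [wait]  node(7,3) S=131.1956 payoff=0.0000 vs cont=6.0796 → 6.0796 [wait]  node(7,4) S=181.7321 payoff=0.0000 vs cont=0.0000 → 0.0000 [wait]  node(7,5) S=251.7354 payoff=0.0000 vs cont=0.0000 → 0.0000 [wait]  node(7,6) S=348.7039 payoff=0.0000 vs cont=0.0000 → 0.0000 [wait]  node(7,7) S=483.0247 payoff=0.0000 vs cont=0.0000 → 0.0000 [wait]  ⇒ S*(7)=68.3745
t_6: node(6,0) S=58.0949 payoff=61.4251 vs cont=59.9096 → 61.4251 [stop]  node(6,1) S=80.4730 payoff=39.0470 vs cont=37.8110 → 39.0470 [stop]  node(6,2) S=111.4713 payoff=8.0487 vs cont=15.5548 → 15.5548 [wait]  node(6,3) S=154.4100 payoff=0.0000 vs cont=3.0096 → 3.0096 [wait]  node(6,4) S=213.8888 payoff=0.0000 vs cont=0.0000 → 0.0000 [wait]  node(6,5) S=296.2788 payoff=0.0000 vs cont=0.0000 → 0.0000 [wait]  node(6,6) S=410.4054 payoff=0.0000 vs cont=0.0000 → 0.0000 [wait]  ⇒ S*(6)=80.4730
t_5: node(5,0) S=68.3745 payoff=51.1455 vs cont=49.6300 → 51.1455 [stop]  node(5,1) S=94.7123 payoff=24.8077 vs cont=26.9872 → 26.9872 [wait]  node(5,2) S=131.1956 payoff=0.0000 vs cont=9.1819 → 9.1819 [wait]  node(5,3) S=181.7321 payoff=0.0000 vs cont=1.4899 → 1.4899 [wait]  node(5,4) S=251.7354 payoff=0.0000 vs cont=0.0000 → 0.0000 [wait]  node(5,5) S=348.7039 payoff=0.0000 vs cont=0.0000 → 0.0000 [wait]  ⇒ S*(5)=68.3745
t_4: node(4,0) S=80.4730 payoff=39.0470 vs cont=38.6044 → 39.0470 [stop]  node(4,1) S=111.4713 payoff=8.0487 vs cont=17.8799 → 17.8799 [wait]  node(4,2) S=154.4100 payoff=0.0000 vs cont=5.2789 → 5.2789 [wait]  node(4,3) S=213.8888 payoff=0.0000 vs cont=0.7376 → 0.7376 [wait]  node(4,4) S=296.2788 payoff=0.0000 vs cont=0.0000 → 0.0000 [wait]  ⇒ S*(4)=80.4730
t_3: node(3,0) S=94.7123 payoff=24.8077 vs cont=28.1318 → 28.1318 [wait]  node(3,1) S=131.1956 payoff=0.0000 vs cont=11.4500 → 11.4500 [wait]  node(3,2) S=181.7321 payoff=0.0000 vs cont=2.9764 → 2.9764 [wait]  node(3,3) S=251.7354 payoff=0.0000 vs cont=0.3651 → 0.3651 [wait]  ⇒ S*(3)=-
t_2: node(2,0) S=111.4713 payoff=8.0487 vs cont=19.5630 → 19.5630 [wait]  node(2,1) S=154.4100 payoff=0.0000 vs cont=7.1334 → 7.1334 [wait]  node(2,2) S=213.8888 payoff=0.0000 vs cont=1.6532 → 1.6532 [wait]  ⇒ S*(2)=-
t_1: node(1,0) S=131.1956 payoff=0.0000 vs cont=13.1961 → 13.1961 [wait]  node(1,1) S=181.7321 payoff=0.0000 vs cont=4.3452 → 4.3452 [wait]  ⇒ S*(1)=-
t_0: node(0,0) S=154.4100 payoff=0.0000 vs cont=8.6717 → 8.6717 [wait]  ⇒ S*(0)=-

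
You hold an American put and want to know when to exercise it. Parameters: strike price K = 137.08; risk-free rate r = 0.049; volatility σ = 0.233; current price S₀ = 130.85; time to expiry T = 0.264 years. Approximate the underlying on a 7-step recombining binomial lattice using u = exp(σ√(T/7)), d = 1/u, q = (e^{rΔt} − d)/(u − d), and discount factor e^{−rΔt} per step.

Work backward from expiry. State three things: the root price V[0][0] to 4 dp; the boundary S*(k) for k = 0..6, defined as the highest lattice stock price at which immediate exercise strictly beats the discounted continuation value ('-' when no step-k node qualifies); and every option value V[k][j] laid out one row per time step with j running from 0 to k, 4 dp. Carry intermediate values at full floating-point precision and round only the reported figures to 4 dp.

price = 9.0221
boundary = - - 119.5284 114.2404 119.5284 125.0611 130.8500
tree:
9.0221
12.8314 5.3822
17.5516 8.3269 2.5626
22.8396 12.3919 4.4377 0.7639
27.8937 17.5516 7.4621 1.5379 0.0204
32.7242 22.8396 12.0189 3.0956 0.0416 0.0000
37.3409 27.8937 17.5516 6.2300 0.0848 0.0000 0.0000
41.7534 32.7242 22.8396 12.0189 0.1732 0.0000 0.0000 0.0000

Δt=0.03771, u=1.04629, d=0.95576, q=0.50912, disc=e^(-rΔt)=0.99815
k=7 terminal: V=max(K-S,0) → 41.7534 32.7242 22.8396 12.0189 0.1732 0.0000 0.0000 0.0000
k=6: j=0 S=99.7391 intr=37.3409 cont=37.0878 V=37.3409[EX]; j=1 S=109.1863 intr=27.8937 cont=27.6406 V=27.8937[EX]; j=2 S=119.5284 intr=17.5516 cont=17.2986 V=17.5516[EX]; j=3 S=130.8500 intr=6.2300 cont=5.9769 V=6.2300[EX]; j=4 S=143.2440 intr=0.0000 cont=0.0848 V=0.0848[hold]; j=5 S=156.8120 intr=0.0000 cont=0.0000 V=0.0000[hold]; j=6 S=171.6651 intr=0.0000 cont=0.0000 V=0.0000[hold]  S*(6)=130.8500
k=5: j=0 S=104.3558 intr=32.7242 cont=32.4711 V=32.7242[EX]; j=1 S=114.2404 intr=22.8396 cont=22.5865 V=22.8396[EX]; j=2 S=125.0611 intr=12.0189 cont=11.7658 V=12.0189[EX]; j=3 S=136.9068 intr=0.1732 cont=3.0956 V=3.0956[hold]; j=4 S=149.8745 intr=0.0000 cont=0.0416 V=0.0416[hold]; j=5 S=164.0706 intr=0.0000 cont=0.0000 V=0.0000[hold]  S*(5)=125.0611
k=4: j=0 S=109.1863 intr=27.8937 cont=27.6406 V=27.8937[EX]; j=1 S=119.5284 intr=17.5516 cont=17.2986 V=17.5516[EX]; j=2 S=130.8500 intr=6.2300 cont=7.4621 V=7.4621[hold]; j=3 S=143.2440 intr=0.0000 cont=1.5379 V=1.5379[hold]; j=4 S=156.8120 intr=0.0000 cont=0.0204 V=0.0204[hold]  S*(4)=119.5284
k=3: j=0 S=114.2404 intr=22.8396 cont=22.5865 V=22.8396[EX]; j=1 S=125.0611 intr=12.0189 cont=12.3919 V=12.3919[hold]; j=2 S=136.9068 intr=0.1732 cont=4.4377 V=4.4377[hold]; j=3 S=149.8745 intr=0.0000 cont=0.7639 V=0.7639[hold]  S*(3)=114.2404
k=2: j=0 S=119.5284 intr=17.5516 cont=17.4881 V=17.5516[EX]; j=1 S=130.8500 intr=6.2300 cont=8.3269 V=8.3269[hold]; j=2 S=143.2440 intr=0.0000 cont=2.5626 V=2.5626[hold]  S*(2)=119.5284
k=1: j=0 S=125.0611 intr=12.0189 cont=12.8314 V=12.8314[hold]; j=1 S=136.9068 intr=0.1732 cont=5.3822 V=5.3822[hold]  S*(1)=-
k=0: j=0 S=130.8500 intr=6.2300 cont=9.0221 V=9.0221[hold]  S*(0)=-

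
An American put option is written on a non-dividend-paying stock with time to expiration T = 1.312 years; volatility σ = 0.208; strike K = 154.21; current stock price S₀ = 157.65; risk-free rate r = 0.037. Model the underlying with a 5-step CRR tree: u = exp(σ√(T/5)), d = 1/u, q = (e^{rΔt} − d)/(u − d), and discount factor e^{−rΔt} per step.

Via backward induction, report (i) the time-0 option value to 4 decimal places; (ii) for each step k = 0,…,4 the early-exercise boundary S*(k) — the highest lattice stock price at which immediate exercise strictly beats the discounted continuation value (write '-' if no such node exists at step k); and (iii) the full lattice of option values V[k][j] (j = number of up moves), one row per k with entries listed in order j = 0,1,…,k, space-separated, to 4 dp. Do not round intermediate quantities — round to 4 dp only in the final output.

price = 10.8960
boundary = - - - 114.5182 127.3936
tree:
10.8960
17.5041 4.9786
27.0420 8.9965 1.3497
39.6918 15.8307 2.8339 0.0000
51.2660 26.8164 5.9502 0.0000 0.0000
61.6703 39.6918 12.4934 0.0000 0.0000 0.0000

Δt=0.26240  u=1.11243  d=0.89893  q=0.51908  discount=0.99034
step 5 (expiry): payoffs max(K−S,0) = 61.6703 39.6918 12.4934 0.0000 0.0000 0.0000
step 4: (k=4,j=0): S=102.9440, (K−S)⁺=51.2660, hold=49.7760 ⇒ V=51.2660 exercise | (k=4,j=1): S=127.3936, (K−S)⁺=26.8164, hold=25.3265 ⇒ V=26.8164 exercise | (k=4,j=2): S=157.6500, (K−S)⁺=0.0000, hold=5.9502 ⇒ V=5.9502 continue | (k=4,j=3): S=195.0924, (K−S)⁺=0.0000, hold=0.0000 ⇒ V=0.0000 continue | (k=4,j=4): S=241.4275, (K−S)⁺=0.0000, hold=0.0000 ⇒ V=0.0000 continue  boundary S*=127.3936
step 3: (k=3,j=0): S=114.5182, (K−S)⁺=39.6918, hold=38.2019 ⇒ V=39.6918 exercise | (k=3,j=1): S=141.7166, (K−S)⁺=12.4934, hold=15.8307 ⇒ V=15.8307 continue | (k=3,j=2): S=175.3748, (K−S)⁺=0.0000, hold=2.8339 ⇒ V=2.8339 continue | (k=3,j=3): S=217.0269, (K−S)⁺=0.0000, hold=0.0000 ⇒ V=0.0000 continue  boundary S*=114.5182
step 2: (k=2,j=0): S=127.3936, (K−S)⁺=26.8164, hold=27.0420 ⇒ V=27.0420 continue | (k=2,j=1): S=157.6500, (K−S)⁺=0.0000, hold=8.9965 ⇒ V=8.9965 continue | (k=2,j=2): S=195.0924, (K−S)⁺=0.0000, hold=1.3497 ⇒ V=1.3497 continue  boundary S*=-
step 1: (k=1,j=0): S=141.7166, (K−S)⁺=12.4934, hold=17.5041 ⇒ V=17.5041 continue | (k=1,j=1): S=175.3748, (K−S)⁺=0.0000, hold=4.9786 ⇒ V=4.9786 continue  boundary S*=-
step 0: (k=0,j=0): S=157.6500, (K−S)⁺=0.0000, hold=10.8960 ⇒ V=10.8960 continue  boundary S*=-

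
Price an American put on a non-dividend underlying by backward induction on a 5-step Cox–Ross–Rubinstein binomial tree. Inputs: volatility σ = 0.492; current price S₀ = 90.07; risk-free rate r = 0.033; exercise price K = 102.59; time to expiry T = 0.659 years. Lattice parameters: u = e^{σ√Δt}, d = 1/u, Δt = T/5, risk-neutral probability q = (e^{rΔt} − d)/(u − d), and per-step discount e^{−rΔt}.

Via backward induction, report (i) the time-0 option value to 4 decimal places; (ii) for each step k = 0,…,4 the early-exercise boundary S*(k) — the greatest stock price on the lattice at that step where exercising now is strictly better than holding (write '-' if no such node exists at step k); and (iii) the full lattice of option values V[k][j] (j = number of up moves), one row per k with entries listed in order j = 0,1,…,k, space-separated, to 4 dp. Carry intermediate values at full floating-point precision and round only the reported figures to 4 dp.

Δt=0.13180  u=1.19556  d=0.83643  q=0.46760  discount=0.99566
step 5 (expiry): payoffs max(K−S,0) = 65.7162 49.8836 27.2531 0.0000 0.0000 0.0000
step 4: (k=4,j=0): S=44.0850, (K−S)⁺=58.5050, hold=58.0598 ⇒ V=58.5050 exercise | (k=4,j=1): S=63.0138, (K−S)⁺=39.5762, hold=39.1310 ⇒ V=39.5762 exercise | (k=4,j=2): S=90.0700, (K−S)⁺=12.5200, hold=14.4465 ⇒ V=14.4465 continue | (k=4,j=3): S=128.7434, (K−S)⁺=0.0000, hold=0.0000 ⇒ V=0.0000 continue | (k=4,j=4): S=184.0220, (K−S)⁺=0.0000, hold=0.0000 ⇒ V=0.0000 continue  boundary S*=63.0138
step 3: (k=3,j=0): S=52.7064, (K−S)⁺=49.8836, hold=49.4384 ⇒ V=49.8836 exercise | (k=3,j=1): S=75.3369, (K−S)⁺=27.2531, hold=27.7048 ⇒ V=27.7048 continue | (k=3,j=2): S=107.6843, (K−S)⁺=0.0000, hold=7.6579 ⇒ V=7.6579 continue | (k=3,j=3): S=153.9208, (K−S)⁺=0.0000, hold=0.0000 ⇒ V=0.0000 continue  boundary S*=52.7064
step 2: (k=2,j=0): S=63.0138, (K−S)⁺=39.5762, hold=39.3413 ⇒ V=39.5762 exercise | (k=2,j=1): S=90.0700, (K−S)⁺=12.5200, hold=18.2513 ⇒ V=18.2513 continue | (k=2,j=2): S=128.7434, (K−S)⁺=0.0000, hold=4.0594 ⇒ V=4.0594 continue  boundary S*=63.0138
step 1: (k=1,j=0): S=75.3369, (K−S)⁺=27.2531, hold=29.4762 ⇒ V=29.4762 continue | (k=1,j=1): S=107.6843, (K−S)⁺=0.0000, hold=11.5647 ⇒ V=11.5647 continue  boundary S*=-
step 0: (k=0,j=0): S=90.0700, (K−S)⁺=12.5200, hold=21.0092 ⇒ V=21.0092 continue  boundary S*=-

price = 21.0092
boundary = - - 63.0138 52.7064 63.0138
tree:
21.0092
29.4762 11.5647
39.5762 18.2513 4.0594
49.8836 27.7048 7.6579 0.0000
58.5050 39.5762 14.4465 0.0000 0.0000
65.7162 49.8836 27.2531 0.0000 0.0000 0.0000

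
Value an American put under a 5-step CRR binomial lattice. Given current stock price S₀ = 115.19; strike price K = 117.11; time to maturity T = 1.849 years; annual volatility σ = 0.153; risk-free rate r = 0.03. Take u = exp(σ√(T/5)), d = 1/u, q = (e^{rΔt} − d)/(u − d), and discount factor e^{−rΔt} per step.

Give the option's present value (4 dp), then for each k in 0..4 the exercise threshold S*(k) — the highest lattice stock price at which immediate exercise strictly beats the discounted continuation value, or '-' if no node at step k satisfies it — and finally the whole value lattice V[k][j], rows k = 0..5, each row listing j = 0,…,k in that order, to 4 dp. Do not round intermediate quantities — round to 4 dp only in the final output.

price = 8.3519
boundary = - - 95.6314 87.1351 95.6314
tree:
8.3519
13.6745 3.9294
21.4786 7.2199 1.1697
29.9749 12.7988 2.5524 0.0000
37.7163 21.4786 5.5697 0.0000 0.0000
44.7700 29.9749 12.1539 0.0000 0.0000 0.0000

params: Δt=0.36980 u=1.09751 d=0.91116 q=0.53662 e^(-rΔt)=0.98897
t_5 payoffs: 44.7700 29.9749 12.1539 0.0000 0.0000 0.0000
t_4: node(4,0) S=79.3937 payoff=37.7163 vs cont=36.4243 → 37.7163 [stop]  node(4,1) S=95.6314 payoff=21.4786 vs cont=20.1866 → 21.4786 [stop]  node(4,2) S=115.1900 payoff=1.9200 vs cont=5.5697 → 5.5697 [wait]  node(4,3) S=138.7488 payoff=0.0000 vs cont=0.0000 → 0.0000 [wait]  node(4,4) S=167.1259 payoff=0.0000 vs cont=0.0000 → 0.0000 [wait]  ⇒ S*(4)=95.6314
t_3: node(3,0) S=87.1351 payoff=29.9749 vs cont=28.6829 → 29.9749 [stop]  node(3,1) S=104.9561 payoff=12.1539 vs cont=12.7988 → 12.7988 [wait]  node(3,2) S=126.4218 payoff=0.0000 vs cont=2.5524 → 2.5524 [wait]  node(3,3) S=152.2778 payoff=0.0000 vs cont=0.0000 → 0.0000 [wait]  ⇒ S*(3)=87.1351
t_2: node(2,0) S=95.6314 payoff=21.4786 vs cont=20.5288 → 21.4786 [stop]  node(2,1) S=115.1900 payoff=1.9200 vs cont=7.2199 → 7.2199 [wait]  node(2,2) S=138.7488 payoff=0.0000 vs cont=1.1697 → 1.1697 [wait]  ⇒ S*(2)=95.6314
t_1: node(1,0) S=104.9561 payoff=12.1539 vs cont=13.6745 → 13.6745 [wait]  node(1,1) S=126.4218 payoff=0.0000 vs cont=3.9294 → 3.9294 [wait]  ⇒ S*(1)=-
t_0: node(0,0) S=115.1900 payoff=1.9200 vs cont=8.3519 → 8.3519 [wait]  ⇒ S*(0)=-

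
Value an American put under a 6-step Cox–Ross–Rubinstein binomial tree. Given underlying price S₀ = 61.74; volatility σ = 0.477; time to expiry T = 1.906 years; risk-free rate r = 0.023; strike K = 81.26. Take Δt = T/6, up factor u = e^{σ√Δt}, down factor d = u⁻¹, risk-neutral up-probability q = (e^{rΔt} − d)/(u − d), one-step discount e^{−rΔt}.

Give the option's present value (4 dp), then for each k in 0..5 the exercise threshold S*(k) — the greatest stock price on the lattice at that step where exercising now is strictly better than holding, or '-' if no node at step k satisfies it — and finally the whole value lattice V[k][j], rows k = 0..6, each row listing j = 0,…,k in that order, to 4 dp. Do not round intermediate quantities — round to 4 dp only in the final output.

price = 28.3723
boundary = - - 36.0620 27.5608 36.0620 47.1855
tree:
28.3723
36.4583 18.8210
45.1980 26.2301 9.9516
53.6992 35.2353 15.5049 3.2354
60.1964 45.1980 23.4719 5.8899 0.0000
65.1619 53.6992 34.0745 10.7225 0.0000 0.0000
68.9569 60.1964 45.1980 19.5200 0.0000 0.0000 0.0000

Δt=0.31767  u=1.30845  d=0.76426  q=0.44667  discount=0.99272
step 6 (expiry): payoffs max(K−S,0) = 68.9569 60.1964 45.1980 19.5200 0.0000 0.0000 0.0000
step 5: (k=5,j=0): S=16.0981, (K−S)⁺=65.1619, hold=64.5704 ⇒ V=65.1619 exercise | (k=5,j=1): S=27.5608, (K−S)⁺=53.6992, hold=53.1077 ⇒ V=53.6992 exercise | (k=5,j=2): S=47.1855, (K−S)⁺=34.0745, hold=33.4830 ⇒ V=34.0745 exercise | (k=5,j=3): S=80.7840, (K−S)⁺=0.4760, hold=10.7225 ⇒ V=10.7225 continue | (k=5,j=4): S=138.3064, (K−S)⁺=0.0000, hold=0.0000 ⇒ V=0.0000 continue | (k=5,j=5): S=236.7877, (K−S)⁺=0.0000, hold=0.0000 ⇒ V=0.0000 continue  boundary S*=47.1855
step 4: (k=4,j=0): S=21.0636, (K−S)⁺=60.1964, hold=59.6049 ⇒ V=60.1964 exercise | (k=4,j=1): S=36.0620, (K−S)⁺=45.1980, hold=44.6065 ⇒ V=45.1980 exercise | (k=4,j=2): S=61.7400, (K−S)⁺=19.5200, hold=23.4719 ⇒ V=23.4719 continue | (k=4,j=3): S=105.7021, (K−S)⁺=0.0000, hold=5.8899 ⇒ V=5.8899 continue | (k=4,j=4): S=180.9675, (K−S)⁺=0.0000, hold=0.0000 ⇒ V=0.0000 continue  boundary S*=36.0620
step 3: (k=3,j=0): S=27.5608, (K−S)⁺=53.6992, hold=53.1077 ⇒ V=53.6992 exercise | (k=3,j=1): S=47.1855, (K−S)⁺=34.0745, hold=35.2353 ⇒ V=35.2353 continue | (k=3,j=2): S=80.7840, (K−S)⁺=0.4760, hold=15.5049 ⇒ V=15.5049 continue | (k=3,j=3): S=138.3064, (K−S)⁺=0.0000, hold=3.2354 ⇒ V=3.2354 continue  boundary S*=27.5608
step 2: (k=2,j=0): S=36.0620, (K−S)⁺=45.1980, hold=45.1212 ⇒ V=45.1980 exercise | (k=2,j=1): S=61.7400, (K−S)⁺=19.5200, hold=26.2301 ⇒ V=26.2301 continue | (k=2,j=2): S=105.7021, (K−S)⁺=0.0000, hold=9.9516 ⇒ V=9.9516 continue  boundary S*=36.0620
step 1: (k=1,j=0): S=47.1855, (K−S)⁺=34.0745, hold=36.4583 ⇒ V=36.4583 continue | (k=1,j=1): S=80.7840, (K−S)⁺=0.4760, hold=18.8210 ⇒ V=18.8210 continue  boundary S*=-
step 0: (k=0,j=0): S=61.7400, (K−S)⁺=19.5200, hold=28.3723 ⇒ V=28.3723 continue  boundary S*=-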